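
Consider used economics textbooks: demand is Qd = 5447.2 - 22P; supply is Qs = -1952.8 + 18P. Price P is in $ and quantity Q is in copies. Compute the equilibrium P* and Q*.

Set Qd = Qs: 5447.2 - 22P = -1952.8 + 18P, so 7400 = 40P and P* = 185.
Then Q* = 5447.2 - 22(185) = 1377.2.

P* = 185, Q* = 1377.2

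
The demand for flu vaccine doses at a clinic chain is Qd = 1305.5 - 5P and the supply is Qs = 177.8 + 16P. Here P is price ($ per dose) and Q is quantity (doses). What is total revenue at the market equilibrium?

Total revenue = 55686.9

Set Qd = Qs: 1305.5 - 5P = 177.8 + 16P, so 1127.7 = 21P and P* = 53.7.
Then Q* = 1305.5 - 5(53.7) = 1037.
Total revenue = P* × Q* = 53.7 × 1037 = 55686.9.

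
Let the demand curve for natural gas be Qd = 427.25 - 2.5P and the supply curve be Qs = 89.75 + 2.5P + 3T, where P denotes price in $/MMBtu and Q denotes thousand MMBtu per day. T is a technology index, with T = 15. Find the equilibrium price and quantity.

With T = 15, supply is Qs = 134.75 + 2.5P.
The market clears where 427.25 - 2.5P = 134.75 + 2.5P. Rearranging, 5P = 292.5, hence P* = 58.5.
From the demand curve, Q* = 427.25 - 2.5(58.5) = 281.

P* = 58.5, Q* = 281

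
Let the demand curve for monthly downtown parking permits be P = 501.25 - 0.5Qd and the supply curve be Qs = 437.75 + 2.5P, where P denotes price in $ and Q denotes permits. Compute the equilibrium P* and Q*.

Rewriting in direct form: Qd = 1002.5 - 2P.
Equating demand and supply, 1002.5 - 2P = 437.75 + 2.5P gives 4.5P = 564.75, so P* = 125.5.
Plugging P* into demand: Q* = 1002.5 - 2(125.5) = 751.5.

P* = 125.5, Q* = 751.5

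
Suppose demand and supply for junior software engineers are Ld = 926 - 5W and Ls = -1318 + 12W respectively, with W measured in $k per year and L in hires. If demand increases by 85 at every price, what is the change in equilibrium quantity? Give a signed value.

ΔL = 60

The market clears where 926 - 5W = -1318 + 12W. Rearranging, 17W = 2244, hence W* = 132.
Then L* = 926 - 5(132) = 266.
After the shift, demand is Ld = 1011 - 5W.
New equilibrium: 2329 = 17W, so W = 137 and L = 326.
ΔL = 326 - 266 = 60.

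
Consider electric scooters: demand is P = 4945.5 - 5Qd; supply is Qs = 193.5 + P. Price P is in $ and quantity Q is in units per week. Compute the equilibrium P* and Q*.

P* = 663, Q* = 856.5

In direct form, Qd = 989.1 - 0.2P.
At equilibrium Qd = Qs, so 989.1 - 0.2P = 193.5 + P; collecting terms, 795.6 = 1.2P and P* = 663.
Plugging P* into demand: Q* = 989.1 - 0.2(663) = 856.5.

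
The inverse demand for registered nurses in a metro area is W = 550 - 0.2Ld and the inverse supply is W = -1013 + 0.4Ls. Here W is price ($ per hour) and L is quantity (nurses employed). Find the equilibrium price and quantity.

W* = 29, L* = 2605

Solving each curve for L: Ld = 2750 - 5W and Ls = 2532.5 + 2.5W.
Equating demand and supply, 2750 - 5W = 2532.5 + 2.5W gives 7.5W = 217.5, so W* = 29.
From the demand curve, L* = 2750 - 5(29) = 2605.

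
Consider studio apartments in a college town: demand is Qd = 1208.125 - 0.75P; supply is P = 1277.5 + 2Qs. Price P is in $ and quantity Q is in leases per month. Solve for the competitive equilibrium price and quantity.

P* = 1477.5, Q* = 100

In direct form, Qs = -638.75 + 0.5P.
Equating demand and supply, 1208.125 - 0.75P = -638.75 + 0.5P gives 1.25P = 1846.875, so P* = 1477.5.
Then Q* = 1208.125 - 0.75(1477.5) = 100.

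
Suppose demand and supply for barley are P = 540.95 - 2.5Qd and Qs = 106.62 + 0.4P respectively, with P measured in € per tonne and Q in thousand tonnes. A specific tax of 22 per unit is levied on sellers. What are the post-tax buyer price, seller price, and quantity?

P_b = 148.2, P_s = 126.2, Q = 157.1

In direct form, Qd = 216.38 - 0.4P.
With a tax of 22 on sellers, they supply based on the net price P_s = P_b - 22, so Qs = 97.82 + 0.4P_b.
Equate demand and the shifted supply: 216.38 - 0.4P_b = 97.82 + 0.4P_b, giving 0.8P_b = 118.56, so P_b = 148.2.
So P_s = 126.2 and the quantity traded is Q = 216.38 - 0.4(148.2) = 157.1.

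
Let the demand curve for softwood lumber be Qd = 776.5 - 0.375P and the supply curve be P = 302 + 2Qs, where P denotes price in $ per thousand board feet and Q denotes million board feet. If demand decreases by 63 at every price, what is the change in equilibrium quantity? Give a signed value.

ΔQ = -36

Inverting to quantity form: Qs = -151 + 0.5P.
At equilibrium Qd = Qs, so 776.5 - 0.375P = -151 + 0.5P; collecting terms, 927.5 = 0.875P and P* = 1060.
From the demand curve, Q* = 776.5 - 0.375(1060) = 379.
After the shift, demand is Qd = 713.5 - 0.375P.
Re-solving, 0.875P = 864.5 gives P = 988 and Q = 343.
ΔQ = 343 - 379 = -36.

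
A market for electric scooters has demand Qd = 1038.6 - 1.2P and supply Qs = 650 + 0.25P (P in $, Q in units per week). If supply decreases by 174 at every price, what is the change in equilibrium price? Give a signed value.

ΔP = 120

Set Qd = Qs: 1038.6 - 1.2P = 650 + 0.25P, so 388.6 = 1.45P and P* = 268.
From the demand curve, Q* = 1038.6 - 1.2(268) = 717.
After the shift, supply is Qs = 476 + 0.25P.
The new intersection has 562.6 = 1.45P, i.e. P = 388, Q = 573.
ΔP = 388 - 268 = 120.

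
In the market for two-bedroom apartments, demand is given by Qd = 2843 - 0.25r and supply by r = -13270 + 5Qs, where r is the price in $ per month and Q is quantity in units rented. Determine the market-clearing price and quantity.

r* = 420, Q* = 2738

In direct form, Qs = 2654 + 0.2r.
Equating demand and supply, 2843 - 0.25r = 2654 + 0.2r gives 0.45r = 189, so r* = 420.
Plugging r* into demand: Q* = 2843 - 0.25(420) = 2738.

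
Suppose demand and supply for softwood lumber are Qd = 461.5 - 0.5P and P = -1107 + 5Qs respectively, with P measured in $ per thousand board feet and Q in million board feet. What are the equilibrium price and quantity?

P* = 343, Q* = 290

Solving each curve for Q: Qs = 221.4 + 0.2P.
Equating demand and supply, 461.5 - 0.5P = 221.4 + 0.2P gives 0.7P = 240.1, so P* = 343.
Plugging P* into demand: Q* = 461.5 - 0.5(343) = 290.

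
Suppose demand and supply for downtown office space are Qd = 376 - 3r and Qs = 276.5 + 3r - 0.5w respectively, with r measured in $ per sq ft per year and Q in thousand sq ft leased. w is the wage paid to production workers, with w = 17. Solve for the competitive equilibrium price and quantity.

With w = 17, supply is Qs = 268 + 3r.
Equating demand and supply, 376 - 3r = 268 + 3r gives 6r = 108, so r* = 18.
Plugging r* into demand: Q* = 376 - 3(18) = 322.

r* = 18, Q* = 322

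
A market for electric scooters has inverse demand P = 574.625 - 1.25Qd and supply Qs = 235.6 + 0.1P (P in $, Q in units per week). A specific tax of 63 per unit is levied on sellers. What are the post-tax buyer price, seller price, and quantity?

P_b = 256, P_s = 193, Q = 254.9

Solving each curve for Q: Qd = 459.7 - 0.8P.
With a tax of 63 on sellers, they supply based on the net price P_s = P_b - 63, so Qs = 229.3 + 0.1P_b.
Set Qd = Qs: 459.7 - 0.8P_b = 229.3 + 0.1P_b, so 230.4 = 0.9P_b and P_b = 256.
Then P_s = 256 - 63 = 193 and Q = 459.7 - 0.8(256) = 254.9.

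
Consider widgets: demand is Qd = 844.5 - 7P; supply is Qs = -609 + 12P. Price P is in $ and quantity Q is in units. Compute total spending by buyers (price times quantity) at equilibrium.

Total spending by buyers = 23638.5

Equating demand and supply, 844.5 - 7P = -609 + 12P gives 19P = 1453.5, so P* = 76.5.
From the demand curve, Q* = 844.5 - 7(76.5) = 309.
Total spending by buyers = P* × Q* = 76.5 × 309 = 23638.5.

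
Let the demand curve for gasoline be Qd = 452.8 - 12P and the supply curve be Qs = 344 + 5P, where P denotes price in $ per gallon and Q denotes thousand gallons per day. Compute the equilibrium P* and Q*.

P* = 6.4, Q* = 376

The market clears where 452.8 - 12P = 344 + 5P. Rearranging, 17P = 108.8, hence P* = 6.4.
Substitute back: Q* = 452.8 - 12(6.4) = 376.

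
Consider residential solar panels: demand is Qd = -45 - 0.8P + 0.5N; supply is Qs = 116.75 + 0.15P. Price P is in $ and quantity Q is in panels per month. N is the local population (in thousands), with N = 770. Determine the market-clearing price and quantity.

With N = 770, demand is Qd = 340 - 0.8P.
At equilibrium Qd = Qs, so 340 - 0.8P = 116.75 + 0.15P; collecting terms, 223.25 = 0.95P and P* = 235.
Plugging P* into demand: Q* = 340 - 0.8(235) = 152.

P* = 235, Q* = 152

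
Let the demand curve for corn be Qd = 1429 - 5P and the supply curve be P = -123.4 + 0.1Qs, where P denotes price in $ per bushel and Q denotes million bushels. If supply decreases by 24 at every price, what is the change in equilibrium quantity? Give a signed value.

Solving each curve for Q: Qs = 1234 + 10P.
At equilibrium Qd = Qs, so 1429 - 5P = 1234 + 10P; collecting terms, 195 = 15P and P* = 13.
Then Q* = 1429 - 5(13) = 1364.
After the shift, supply is Qs = 1210 + 10P.
New equilibrium: 219 = 15P, so P = 14.6 and Q = 1356.
ΔQ = 1356 - 1364 = -8.

ΔQ = -8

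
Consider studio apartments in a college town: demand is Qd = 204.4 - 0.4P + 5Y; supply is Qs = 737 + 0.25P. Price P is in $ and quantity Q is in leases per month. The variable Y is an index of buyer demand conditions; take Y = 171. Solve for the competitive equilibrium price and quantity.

With Y = 171, demand is Qd = 1059.4 - 0.4P.
The market clears where 1059.4 - 0.4P = 737 + 0.25P. Rearranging, 0.65P = 322.4, hence P* = 496.
Then Q* = 1059.4 - 0.4(496) = 861.

P* = 496, Q* = 861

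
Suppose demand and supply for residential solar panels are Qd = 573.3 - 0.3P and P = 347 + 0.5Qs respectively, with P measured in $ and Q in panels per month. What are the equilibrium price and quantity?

P* = 551, Q* = 408

In direct form, Qs = -694 + 2P.
The market clears where 573.3 - 0.3P = -694 + 2P. Rearranging, 2.3P = 1267.3, hence P* = 551.
Plugging P* into demand: Q* = 573.3 - 0.3(551) = 408.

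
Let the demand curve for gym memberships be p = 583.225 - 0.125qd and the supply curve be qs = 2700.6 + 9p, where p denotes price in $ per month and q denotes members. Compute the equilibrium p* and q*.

p* = 115.6, q* = 3741

In direct form, qd = 4665.8 - 8p.
Set qd = qs: 4665.8 - 8p = 2700.6 + 9p, so 1965.2 = 17p and p* = 115.6.
Substitute back: q* = 4665.8 - 8(115.6) = 3741.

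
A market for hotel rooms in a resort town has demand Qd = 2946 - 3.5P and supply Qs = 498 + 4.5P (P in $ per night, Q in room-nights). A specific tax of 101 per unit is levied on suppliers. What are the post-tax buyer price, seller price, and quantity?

P_b = 362.8125, P_s = 261.8125, Q = 1676.15625

Suppliers keep P_s = P_b - 101 per unit, so supply in terms of the buyer price is Qs = 43.5 + 4.5P_b.
Equate demand and the shifted supply: 2946 - 3.5P_b = 43.5 + 4.5P_b, giving 8P_b = 2902.5, so P_b = 362.8125.
Then P_s = 362.8125 - 101 = 261.8125 and Q = 2946 - 3.5(362.8125) = 1676.15625.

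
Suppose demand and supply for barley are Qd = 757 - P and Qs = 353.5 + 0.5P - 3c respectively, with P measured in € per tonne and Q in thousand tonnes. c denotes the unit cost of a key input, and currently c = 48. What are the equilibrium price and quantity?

With c = 48, supply is Qs = 209.5 + 0.5P.
Equating demand and supply, 757 - P = 209.5 + 0.5P gives 1.5P = 547.5, so P* = 365.
Plugging P* into demand: Q* = 757 - 365 = 392.

P* = 365, Q* = 392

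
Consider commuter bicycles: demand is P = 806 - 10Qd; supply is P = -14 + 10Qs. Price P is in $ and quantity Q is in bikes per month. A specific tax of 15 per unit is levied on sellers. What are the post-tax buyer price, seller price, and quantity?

P_b = 403.5, P_s = 388.5, Q = 40.25

In direct form, Qd = 80.6 - 0.1P and Qs = 1.4 + 0.1P.
With a tax of 15 on sellers, they supply based on the net price P_s = P_b - 15, so Qs = -0.1 + 0.1P_b.
Set Qd = Qs: 80.6 - 0.1P_b = -0.1 + 0.1P_b, so 80.7 = 0.2P_b and P_b = 403.5.
Then P_s = 403.5 - 15 = 388.5 and Q = 80.6 - 0.1(403.5) = 40.25.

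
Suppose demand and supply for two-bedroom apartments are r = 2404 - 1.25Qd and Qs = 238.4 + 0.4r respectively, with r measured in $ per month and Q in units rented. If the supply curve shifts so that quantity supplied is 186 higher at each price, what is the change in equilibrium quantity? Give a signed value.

ΔQ = 124

Inverting to quantity form: Qd = 1923.2 - 0.8r.
The market clears where 1923.2 - 0.8r = 238.4 + 0.4r. Rearranging, 1.2r = 1684.8, hence r* = 1404.
Substitute back: Q* = 1923.2 - 0.8(1404) = 800.
After the shift, supply is Qs = 424.4 + 0.4r.
New equilibrium: 1498.8 = 1.2r, so r = 1249 and Q = 924.
ΔQ = 924 - 800 = 124.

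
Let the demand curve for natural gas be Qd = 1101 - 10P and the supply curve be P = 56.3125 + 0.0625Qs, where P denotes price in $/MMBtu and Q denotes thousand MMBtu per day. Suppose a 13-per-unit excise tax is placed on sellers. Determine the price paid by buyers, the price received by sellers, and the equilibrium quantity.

Rewriting in direct form: Qs = -901 + 16P.
With a tax of 13 on sellers, they supply based on the net price P_s = P_b - 13, so Qs = -1109 + 16P_b.
Set Qd = Qs: 1101 - 10P_b = -1109 + 16P_b, so 2210 = 26P_b and P_b = 85.
So P_s = 72 and the quantity traded is Q = 1101 - 10(85) = 251.

P_b = 85, P_s = 72, Q = 251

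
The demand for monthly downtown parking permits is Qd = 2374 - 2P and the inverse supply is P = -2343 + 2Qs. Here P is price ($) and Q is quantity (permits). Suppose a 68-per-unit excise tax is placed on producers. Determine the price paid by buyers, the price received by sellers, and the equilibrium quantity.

P_b = 494.6, P_s = 426.6, Q = 1384.8

In direct form, Qs = 1171.5 + 0.5P.
Producers keep P_s = P_b - 68 per unit, so supply in terms of the buyer price is Qs = 1137.5 + 0.5P_b.
Market clearing requires 2374 - 2P_b = 1137.5 + 0.5P_b; hence 1236.5 = 2.5P_b and P_b = 494.6.
So P_s = 426.6 and the quantity traded is Q = 2374 - 2(494.6) = 1384.8.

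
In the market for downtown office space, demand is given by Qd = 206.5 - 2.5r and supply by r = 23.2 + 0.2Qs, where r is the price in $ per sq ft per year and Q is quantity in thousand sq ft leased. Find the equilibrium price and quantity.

r* = 43, Q* = 99

Rewriting in direct form: Qs = -116 + 5r.
The market clears where 206.5 - 2.5r = -116 + 5r. Rearranging, 7.5r = 322.5, hence r* = 43.
Plugging r* into demand: Q* = 206.5 - 2.5(43) = 99.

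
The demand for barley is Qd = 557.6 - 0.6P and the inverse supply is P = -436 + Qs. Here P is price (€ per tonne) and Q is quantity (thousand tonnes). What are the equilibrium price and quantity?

P* = 76, Q* = 512

Rewriting in direct form: Qs = 436 + P.
The market clears where 557.6 - 0.6P = 436 + P. Rearranging, 1.6P = 121.6, hence P* = 76.
Then Q* = 557.6 - 0.6(76) = 512.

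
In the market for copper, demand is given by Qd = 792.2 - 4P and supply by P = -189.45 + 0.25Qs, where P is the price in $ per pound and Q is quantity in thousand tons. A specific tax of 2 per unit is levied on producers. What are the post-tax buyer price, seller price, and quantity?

P_b = 5.3, P_s = 3.3, Q = 771

Inverting to quantity form: Qs = 757.8 + 4P.
Producers keep P_s = P_b - 2 per unit, so supply in terms of the buyer price is Qs = 749.8 + 4P_b.
Set Qd = Qs: 792.2 - 4P_b = 749.8 + 4P_b, so 42.4 = 8P_b and P_b = 5.3.
Then P_s = 5.3 - 2 = 3.3 and Q = 792.2 - 4(5.3) = 771.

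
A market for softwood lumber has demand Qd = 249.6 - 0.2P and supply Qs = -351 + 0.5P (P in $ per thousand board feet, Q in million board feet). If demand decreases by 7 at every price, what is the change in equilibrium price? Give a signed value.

ΔP = -10

The market clears where 249.6 - 0.2P = -351 + 0.5P. Rearranging, 0.7P = 600.6, hence P* = 858.
Substitute back: Q* = 249.6 - 0.2(858) = 78.
After the shift, demand is Qd = 242.6 - 0.2P.
Re-solving, 0.7P = 593.6 gives P = 848 and Q = 73.
ΔP = 848 - 858 = -10.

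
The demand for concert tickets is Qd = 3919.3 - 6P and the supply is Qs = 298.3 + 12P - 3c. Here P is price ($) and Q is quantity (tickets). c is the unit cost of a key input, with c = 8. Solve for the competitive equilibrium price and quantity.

P* = 202.5, Q* = 2704.3

With c = 8, supply is Qs = 274.3 + 12P.
The market clears where 3919.3 - 6P = 274.3 + 12P. Rearranging, 18P = 3645, hence P* = 202.5.
Substitute back: Q* = 3919.3 - 6(202.5) = 2704.3.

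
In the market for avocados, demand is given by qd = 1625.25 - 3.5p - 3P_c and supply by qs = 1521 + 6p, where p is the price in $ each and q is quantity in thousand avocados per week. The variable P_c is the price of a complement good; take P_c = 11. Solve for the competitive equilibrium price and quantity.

p* = 7.5, q* = 1566

With P_c = 11, demand is qd = 1592.25 - 3.5p.
The market clears where 1592.25 - 3.5p = 1521 + 6p. Rearranging, 9.5p = 71.25, hence p* = 7.5.
Plugging p* into demand: q* = 1592.25 - 3.5(7.5) = 1566.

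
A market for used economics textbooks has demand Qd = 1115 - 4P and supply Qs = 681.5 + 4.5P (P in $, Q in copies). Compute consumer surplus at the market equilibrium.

Consumer surplus = 103740.125

At equilibrium Qd = Qs, so 1115 - 4P = 681.5 + 4.5P; collecting terms, 433.5 = 8.5P and P* = 51.
From the demand curve, Q* = 1115 - 4(51) = 911.
Demand choke price (Qd = 0): P = 1115/4 = 278.75. Consumer surplus = ½ × (278.75 - 51) × 911 = 103740.125.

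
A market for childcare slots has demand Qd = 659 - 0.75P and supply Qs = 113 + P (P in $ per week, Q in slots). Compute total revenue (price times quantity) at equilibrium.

Total revenue = 132600

At equilibrium Qd = Qs, so 659 - 0.75P = 113 + P; collecting terms, 546 = 1.75P and P* = 312.
Substitute back: Q* = 659 - 0.75(312) = 425.
Total revenue = P* × Q* = 312 × 425 = 132600.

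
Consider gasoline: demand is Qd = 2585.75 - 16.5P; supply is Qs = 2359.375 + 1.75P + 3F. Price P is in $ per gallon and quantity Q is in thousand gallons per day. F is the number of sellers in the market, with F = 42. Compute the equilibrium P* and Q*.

With F = 42, supply is Qs = 2485.375 + 1.75P.
The market clears where 2585.75 - 16.5P = 2485.375 + 1.75P. Rearranging, 18.25P = 100.375, hence P* = 5.5.
Plugging P* into demand: Q* = 2585.75 - 16.5(5.5) = 2495.

P* = 5.5, Q* = 2495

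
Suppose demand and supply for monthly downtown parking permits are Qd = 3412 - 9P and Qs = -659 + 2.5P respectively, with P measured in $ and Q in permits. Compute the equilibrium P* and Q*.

P* = 354, Q* = 226

Set Qd = Qs: 3412 - 9P = -659 + 2.5P, so 4071 = 11.5P and P* = 354.
Substitute back: Q* = 3412 - 9(354) = 226.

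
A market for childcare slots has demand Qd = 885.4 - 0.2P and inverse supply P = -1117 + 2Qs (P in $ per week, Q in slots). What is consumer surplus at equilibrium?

Inverting to quantity form: Qs = 558.5 + 0.5P.
The market clears where 885.4 - 0.2P = 558.5 + 0.5P. Rearranging, 0.7P = 326.9, hence P* = 467.
Substitute back: Q* = 885.4 - 0.2(467) = 792.
Demand choke price (Qd = 0): P = 885.4/0.2 = 4427. Consumer surplus = ½ × (4427 - 467) × 792 = 1568160.

Consumer surplus = 1568160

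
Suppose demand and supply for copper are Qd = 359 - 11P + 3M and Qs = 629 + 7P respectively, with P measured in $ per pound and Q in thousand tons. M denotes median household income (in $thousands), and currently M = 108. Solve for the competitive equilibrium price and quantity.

P* = 3, Q* = 650

With M = 108, demand is Qd = 683 - 11P.
The market clears where 683 - 11P = 629 + 7P. Rearranging, 18P = 54, hence P* = 3.
Substitute back: Q* = 683 - 11(3) = 650.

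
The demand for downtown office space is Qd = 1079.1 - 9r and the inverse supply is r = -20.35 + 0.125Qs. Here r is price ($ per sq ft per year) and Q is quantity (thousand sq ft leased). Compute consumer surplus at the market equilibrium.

Consumer surplus = 19602

In direct form, Qs = 162.8 + 8r.
At equilibrium Qd = Qs, so 1079.1 - 9r = 162.8 + 8r; collecting terms, 916.3 = 17r and r* = 53.9.
Then Q* = 1079.1 - 9(53.9) = 594.
Demand choke price (Qd = 0): r = 1079.1/9 = 119.9. Consumer surplus = ½ × (119.9 - 53.9) × 594 = 19602.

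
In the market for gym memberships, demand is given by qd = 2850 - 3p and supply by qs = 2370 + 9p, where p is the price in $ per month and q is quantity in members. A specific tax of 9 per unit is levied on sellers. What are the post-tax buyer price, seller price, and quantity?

Sellers keep p_s = p_b - 9 per unit, so supply in terms of the buyer price is qs = 2289 + 9p_b.
Set qd = qs: 2850 - 3p_b = 2289 + 9p_b, so 561 = 12p_b and p_b = 46.75.
Then p_s = 46.75 - 9 = 37.75 and q = 2850 - 3(46.75) = 2709.75.

p_b = 46.75, p_s = 37.75, q = 2709.75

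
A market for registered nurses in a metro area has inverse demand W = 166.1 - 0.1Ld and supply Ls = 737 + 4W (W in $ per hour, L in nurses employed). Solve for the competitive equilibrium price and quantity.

W* = 66, L* = 1001

Solving each curve for L: Ld = 1661 - 10W.
Equating demand and supply, 1661 - 10W = 737 + 4W gives 14W = 924, so W* = 66.
Plugging W* into demand: L* = 1661 - 10(66) = 1001.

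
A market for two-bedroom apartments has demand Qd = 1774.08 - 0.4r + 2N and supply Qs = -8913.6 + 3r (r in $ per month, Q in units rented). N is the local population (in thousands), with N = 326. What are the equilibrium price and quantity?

With N = 326, demand is Qd = 2426.08 - 0.4r.
Set Qd = Qs: 2426.08 - 0.4r = -8913.6 + 3r, so 11339.68 = 3.4r and r* = 3335.2.
Substitute back: Q* = 2426.08 - 0.4(3335.2) = 1092.

r* = 3335.2, Q* = 1092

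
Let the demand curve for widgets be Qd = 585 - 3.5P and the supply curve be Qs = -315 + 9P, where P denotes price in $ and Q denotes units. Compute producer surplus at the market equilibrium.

At equilibrium Qd = Qs, so 585 - 3.5P = -315 + 9P; collecting terms, 900 = 12.5P and P* = 72.
Then Q* = 585 - 3.5(72) = 333.
Supply choke price (Qs = 0): P = 35. Producer surplus = ½ × (72 - 35) × 333 = 6160.5.

Producer surplus = 6160.5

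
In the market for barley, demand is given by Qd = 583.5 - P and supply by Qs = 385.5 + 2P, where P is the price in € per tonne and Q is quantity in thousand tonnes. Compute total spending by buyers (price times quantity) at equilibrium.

Total spending by buyers = 34155

Set Qd = Qs: 583.5 - P = 385.5 + 2P, so 198 = 3P and P* = 66.
Then Q* = 583.5 - 66 = 517.5.
Total spending by buyers = P* × Q* = 66 × 517.5 = 34155.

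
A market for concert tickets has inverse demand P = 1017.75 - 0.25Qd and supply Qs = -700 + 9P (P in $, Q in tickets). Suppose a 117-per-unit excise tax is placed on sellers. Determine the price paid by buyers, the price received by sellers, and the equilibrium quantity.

P_b = 448, P_s = 331, Q = 2279

Rewriting in direct form: Qd = 4071 - 4P.
The tax drives a wedge P_b - P_s = 117. Substituting P_s = P_b - 117 into supply: Qs = -1753 + 9P_b.
Equate demand and the shifted supply: 4071 - 4P_b = -1753 + 9P_b, giving 13P_b = 5824, so P_b = 448.
Then P_s = 448 - 117 = 331 and Q = 4071 - 4(448) = 2279.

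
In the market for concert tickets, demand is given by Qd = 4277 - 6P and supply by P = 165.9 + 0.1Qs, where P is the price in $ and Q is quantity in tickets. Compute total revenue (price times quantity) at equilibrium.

Total revenue = 760921

Solving each curve for Q: Qs = -1659 + 10P.
Equating demand and supply, 4277 - 6P = -1659 + 10P gives 16P = 5936, so P* = 371.
Plugging P* into demand: Q* = 4277 - 6(371) = 2051.
Total revenue = P* × Q* = 371 × 2051 = 760921.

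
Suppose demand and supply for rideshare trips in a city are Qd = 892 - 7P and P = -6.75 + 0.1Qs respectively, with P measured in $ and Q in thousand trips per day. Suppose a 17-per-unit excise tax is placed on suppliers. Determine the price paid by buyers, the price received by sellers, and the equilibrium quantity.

Rewriting in direct form: Qs = 67.5 + 10P.
Suppliers keep P_s = P_b - 17 per unit, so supply in terms of the buyer price is Qs = -102.5 + 10P_b.
Market clearing requires 892 - 7P_b = -102.5 + 10P_b; hence 994.5 = 17P_b and P_b = 58.5.
So P_s = 41.5 and the quantity traded is Q = 892 - 7(58.5) = 482.5.

P_b = 58.5, P_s = 41.5, Q = 482.5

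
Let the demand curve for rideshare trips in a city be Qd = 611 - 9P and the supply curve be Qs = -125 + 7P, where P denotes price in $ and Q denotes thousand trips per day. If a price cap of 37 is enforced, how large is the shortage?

Shortage = 144

Evaluating both curves at the ceiling price 37 gives Qd = 278, Qs = 134.
Shortage = Qd - Qs = 278 - 134 = 144.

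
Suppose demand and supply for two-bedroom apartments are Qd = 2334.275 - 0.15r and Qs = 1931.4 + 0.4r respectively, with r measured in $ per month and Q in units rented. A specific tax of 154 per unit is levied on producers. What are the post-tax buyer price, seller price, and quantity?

r_b = 844.5, r_s = 690.5, Q = 2207.6

The tax drives a wedge r_b - r_s = 154. Substituting r_s = r_b - 154 into supply: Qs = 1869.8 + 0.4r_b.
Set Qd = Qs: 2334.275 - 0.15r_b = 1869.8 + 0.4r_b, so 464.475 = 0.55r_b and r_b = 844.5.
So r_s = 690.5 and the quantity traded is Q = 2334.275 - 0.15(844.5) = 2207.6.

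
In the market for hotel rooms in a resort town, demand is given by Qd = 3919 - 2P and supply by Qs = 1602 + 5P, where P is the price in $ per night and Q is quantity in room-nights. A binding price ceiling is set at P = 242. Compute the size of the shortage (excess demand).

Evaluating both curves at the ceiling price 242 gives Qd = 3435, Qs = 2812.
Shortage = Qd - Qs = 3435 - 2812 = 623.

Shortage = 623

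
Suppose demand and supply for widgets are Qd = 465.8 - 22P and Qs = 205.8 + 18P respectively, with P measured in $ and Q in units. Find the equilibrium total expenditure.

Total expenditure = 2098.2

At equilibrium Qd = Qs, so 465.8 - 22P = 205.8 + 18P; collecting terms, 260 = 40P and P* = 6.5.
Substitute back: Q* = 465.8 - 22(6.5) = 322.8.
Total expenditure = P* × Q* = 6.5 × 322.8 = 2098.2.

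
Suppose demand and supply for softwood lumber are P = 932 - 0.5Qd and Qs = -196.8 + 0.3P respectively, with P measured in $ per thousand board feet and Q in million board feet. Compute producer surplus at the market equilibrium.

In direct form, Qd = 1864 - 2P.
At equilibrium Qd = Qs, so 1864 - 2P = -196.8 + 0.3P; collecting terms, 2060.8 = 2.3P and P* = 896.
From the demand curve, Q* = 1864 - 2(896) = 72.
Supply choke price (Qs = 0): P = 656. Producer surplus = ½ × (896 - 656) × 72 = 8640.

Producer surplus = 8640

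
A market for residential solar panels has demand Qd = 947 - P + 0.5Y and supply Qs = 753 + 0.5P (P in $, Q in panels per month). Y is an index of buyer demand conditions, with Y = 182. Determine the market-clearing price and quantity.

P* = 190, Q* = 848

With Y = 182, demand is Qd = 1038 - P.
Set Qd = Qs: 1038 - P = 753 + 0.5P, so 285 = 1.5P and P* = 190.
From the demand curve, Q* = 1038 - 190 = 848.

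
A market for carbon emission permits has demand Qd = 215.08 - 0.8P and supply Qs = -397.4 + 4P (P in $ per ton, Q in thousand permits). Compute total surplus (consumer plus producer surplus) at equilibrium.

Set Qd = Qs: 215.08 - 0.8P = -397.4 + 4P, so 612.48 = 4.8P and P* = 127.6.
Then Q* = 215.08 - 0.8(127.6) = 113.
Demand choke price = 268.85; supply choke price = 99.35. CS = ½(268.85 - 127.6)(113) = 7980.625; PS = ½(127.6 - 99.35)(113) = 1596.125. Total surplus = 9576.75.

Total surplus = 9576.75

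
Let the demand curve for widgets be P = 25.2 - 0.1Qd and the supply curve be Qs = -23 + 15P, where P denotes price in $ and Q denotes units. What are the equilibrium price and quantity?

Rewriting in direct form: Qd = 252 - 10P.
At equilibrium Qd = Qs, so 252 - 10P = -23 + 15P; collecting terms, 275 = 25P and P* = 11.
Substitute back: Q* = 252 - 10(11) = 142.

P* = 11, Q* = 142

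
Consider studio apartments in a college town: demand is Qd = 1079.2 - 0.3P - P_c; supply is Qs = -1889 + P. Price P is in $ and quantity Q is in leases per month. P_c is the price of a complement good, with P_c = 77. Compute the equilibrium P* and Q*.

P* = 2224, Q* = 335

With P_c = 77, demand is Qd = 1002.2 - 0.3P.
At equilibrium Qd = Qs, so 1002.2 - 0.3P = -1889 + P; collecting terms, 2891.2 = 1.3P and P* = 2224.
Plugging P* into demand: Q* = 1002.2 - 0.3(2224) = 335.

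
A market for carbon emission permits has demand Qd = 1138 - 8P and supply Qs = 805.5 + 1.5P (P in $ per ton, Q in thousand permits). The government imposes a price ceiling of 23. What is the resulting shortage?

Shortage = 114

Evaluating both curves at the ceiling price 23 gives Qd = 954, Qs = 840.
Shortage = Qd - Qs = 954 - 840 = 114.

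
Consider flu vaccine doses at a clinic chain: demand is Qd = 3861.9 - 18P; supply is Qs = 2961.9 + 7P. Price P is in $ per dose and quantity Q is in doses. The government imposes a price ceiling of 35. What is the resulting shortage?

With P fixed at 35, quantity demanded is 3231.9 and quantity supplied is 3206.9.
Shortage = Qd - Qs = 3231.9 - 3206.9 = 25.

Shortage = 25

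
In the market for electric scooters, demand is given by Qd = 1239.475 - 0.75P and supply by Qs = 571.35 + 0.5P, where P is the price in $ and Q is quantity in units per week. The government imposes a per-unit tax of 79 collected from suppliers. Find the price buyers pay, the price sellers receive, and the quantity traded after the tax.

P_b = 566.1, P_s = 487.1, Q = 814.9

Suppliers keep P_s = P_b - 79 per unit, so supply in terms of the buyer price is Qs = 531.85 + 0.5P_b.
Set Qd = Qs: 1239.475 - 0.75P_b = 531.85 + 0.5P_b, so 707.625 = 1.25P_b and P_b = 566.1.
Then P_s = 566.1 - 79 = 487.1 and Q = 1239.475 - 0.75(566.1) = 814.9.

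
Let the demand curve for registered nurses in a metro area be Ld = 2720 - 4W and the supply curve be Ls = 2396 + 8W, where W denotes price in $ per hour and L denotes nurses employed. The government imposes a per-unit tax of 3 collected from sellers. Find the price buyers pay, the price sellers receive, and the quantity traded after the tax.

With a tax of 3 on sellers, they supply based on the net price W_s = W_b - 3, so Ls = 2372 + 8W_b.
Market clearing requires 2720 - 4W_b = 2372 + 8W_b; hence 348 = 12W_b and W_b = 29.
So W_s = 26 and the quantity traded is L = 2720 - 4(29) = 2604.

W_b = 29, W_s = 26, L = 2604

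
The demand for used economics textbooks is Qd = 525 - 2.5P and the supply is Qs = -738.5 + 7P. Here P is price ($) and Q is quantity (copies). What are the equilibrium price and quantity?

Equating demand and supply, 525 - 2.5P = -738.5 + 7P gives 9.5P = 1263.5, so P* = 133.
Then Q* = 525 - 2.5(133) = 192.5.

P* = 133, Q* = 192.5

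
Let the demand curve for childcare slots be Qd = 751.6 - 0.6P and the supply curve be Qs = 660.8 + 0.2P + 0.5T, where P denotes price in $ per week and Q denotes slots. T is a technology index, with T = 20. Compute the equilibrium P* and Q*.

P* = 101, Q* = 691

With T = 20, supply is Qs = 670.8 + 0.2P.
At equilibrium Qd = Qs, so 751.6 - 0.6P = 670.8 + 0.2P; collecting terms, 80.8 = 0.8P and P* = 101.
Substitute back: Q* = 751.6 - 0.6(101) = 691.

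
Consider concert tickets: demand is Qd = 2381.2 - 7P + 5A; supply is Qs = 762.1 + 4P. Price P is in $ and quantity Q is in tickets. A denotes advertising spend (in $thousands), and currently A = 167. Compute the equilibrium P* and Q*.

With A = 167, demand is Qd = 3216.2 - 7P.
The market clears where 3216.2 - 7P = 762.1 + 4P. Rearranging, 11P = 2454.1, hence P* = 223.1.
Plugging P* into demand: Q* = 3216.2 - 7(223.1) = 1654.5.

P* = 223.1, Q* = 1654.5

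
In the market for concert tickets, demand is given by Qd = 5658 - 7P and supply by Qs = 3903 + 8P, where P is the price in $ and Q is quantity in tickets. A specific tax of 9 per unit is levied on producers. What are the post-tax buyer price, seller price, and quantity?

The tax drives a wedge P_b - P_s = 9. Substituting P_s = P_b - 9 into supply: Qs = 3831 + 8P_b.
Equate demand and the shifted supply: 5658 - 7P_b = 3831 + 8P_b, giving 15P_b = 1827, so P_b = 121.8.
So P_s = 112.8 and the quantity traded is Q = 5658 - 7(121.8) = 4805.4.

P_b = 121.8, P_s = 112.8, Q = 4805.4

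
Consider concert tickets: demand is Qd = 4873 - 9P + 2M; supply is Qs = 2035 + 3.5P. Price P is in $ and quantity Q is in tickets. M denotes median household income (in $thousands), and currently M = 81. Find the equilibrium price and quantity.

With M = 81, demand is Qd = 5035 - 9P.
Equating demand and supply, 5035 - 9P = 2035 + 3.5P gives 12.5P = 3000, so P* = 240.
Then Q* = 5035 - 9(240) = 2875.

P* = 240, Q* = 2875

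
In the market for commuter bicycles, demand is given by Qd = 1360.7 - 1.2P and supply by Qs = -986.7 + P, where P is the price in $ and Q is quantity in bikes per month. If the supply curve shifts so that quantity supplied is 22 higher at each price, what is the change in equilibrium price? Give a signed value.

Equating demand and supply, 1360.7 - 1.2P = -986.7 + P gives 2.2P = 2347.4, so P* = 1067.
Substitute back: Q* = 1360.7 - 1.2(1067) = 80.3.
After the shift, supply is Qs = -964.7 + P.
The new intersection has 2325.4 = 2.2P, i.e. P = 1057, Q = 92.3.
ΔP = 1057 - 1067 = -10.

ΔP = -10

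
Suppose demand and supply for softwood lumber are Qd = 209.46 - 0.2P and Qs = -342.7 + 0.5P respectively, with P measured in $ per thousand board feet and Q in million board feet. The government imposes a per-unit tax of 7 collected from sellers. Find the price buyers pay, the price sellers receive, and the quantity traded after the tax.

The tax drives a wedge P_b - P_s = 7. Substituting P_s = P_b - 7 into supply: Qs = -346.2 + 0.5P_b.
Market clearing requires 209.46 - 0.2P_b = -346.2 + 0.5P_b; hence 555.66 = 0.7P_b and P_b = 793.8.
Then P_s = 793.8 - 7 = 786.8 and Q = 209.46 - 0.2(793.8) = 50.7.

P_b = 793.8, P_s = 786.8, Q = 50.7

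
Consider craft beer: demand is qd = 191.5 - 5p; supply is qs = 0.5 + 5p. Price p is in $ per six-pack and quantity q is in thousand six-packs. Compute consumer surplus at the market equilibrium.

Equating demand and supply, 191.5 - 5p = 0.5 + 5p gives 10p = 191, so p* = 19.1.
Plugging p* into demand: q* = 191.5 - 5(19.1) = 96.
Demand choke price (qd = 0): p = 191.5/5 = 38.3. Consumer surplus = ½ × (38.3 - 19.1) × 96 = 921.6.

Consumer surplus = 921.6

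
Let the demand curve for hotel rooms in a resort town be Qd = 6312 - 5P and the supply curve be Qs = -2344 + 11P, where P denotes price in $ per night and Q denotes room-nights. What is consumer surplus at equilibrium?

Consumer surplus = 1301044.9

Set Qd = Qs: 6312 - 5P = -2344 + 11P, so 8656 = 16P and P* = 541.
Substitute back: Q* = 6312 - 5(541) = 3607.
Demand choke price (Qd = 0): P = 6312/5 = 1262.4. Consumer surplus = ½ × (1262.4 - 541) × 3607 = 1301044.9.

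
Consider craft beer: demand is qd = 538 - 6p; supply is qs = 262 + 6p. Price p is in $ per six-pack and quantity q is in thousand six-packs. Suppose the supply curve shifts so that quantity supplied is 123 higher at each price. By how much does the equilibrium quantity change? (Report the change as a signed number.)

Δq = 61.5

Set qd = qs: 538 - 6p = 262 + 6p, so 276 = 12p and p* = 23.
Substitute back: q* = 538 - 6(23) = 400.
After the shift, supply is qs = 385 + 6p.
New equilibrium: 153 = 12p, so p = 12.75 and q = 461.5.
Δq = 461.5 - 400 = 61.5.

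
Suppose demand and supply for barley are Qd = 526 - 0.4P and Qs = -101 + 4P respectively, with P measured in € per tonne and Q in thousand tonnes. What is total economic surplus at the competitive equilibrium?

Total surplus = 302446.375

Set Qd = Qs: 526 - 0.4P = -101 + 4P, so 627 = 4.4P and P* = 142.5.
Then Q* = 526 - 0.4(142.5) = 469.
Demand choke price = 1315; supply choke price = 25.25. CS = ½(1315 - 142.5)(469) = 274951.25; PS = ½(142.5 - 25.25)(469) = 27495.125. Total surplus = 302446.375.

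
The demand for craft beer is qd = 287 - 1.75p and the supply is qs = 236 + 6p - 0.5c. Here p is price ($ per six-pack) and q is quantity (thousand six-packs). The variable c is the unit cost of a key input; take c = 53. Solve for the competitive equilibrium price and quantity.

p* = 10, q* = 269.5

With c = 53, supply is qs = 209.5 + 6p.
Set qd = qs: 287 - 1.75p = 209.5 + 6p, so 77.5 = 7.75p and p* = 10.
From the demand curve, q* = 287 - 1.75(10) = 269.5.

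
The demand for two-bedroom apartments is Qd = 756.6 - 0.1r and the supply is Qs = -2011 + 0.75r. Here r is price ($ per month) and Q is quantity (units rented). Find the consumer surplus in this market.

At equilibrium Qd = Qs, so 756.6 - 0.1r = -2011 + 0.75r; collecting terms, 2767.6 = 0.85r and r* = 3256.
From the demand curve, Q* = 756.6 - 0.1(3256) = 431.
Demand choke price (Qd = 0): r = 756.6/0.1 = 7566. Consumer surplus = ½ × (7566 - 3256) × 431 = 928805.

Consumer surplus = 928805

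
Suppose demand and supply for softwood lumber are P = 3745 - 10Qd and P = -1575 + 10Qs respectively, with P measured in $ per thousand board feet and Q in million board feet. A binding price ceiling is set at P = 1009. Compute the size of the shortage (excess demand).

Shortage = 15.2

In direct form, Qd = 374.5 - 0.1P and Qs = 157.5 + 0.1P.
Evaluating both curves at the ceiling price 1009 gives Qd = 273.6, Qs = 258.4.
Shortage = Qd - Qs = 273.6 - 258.4 = 15.2.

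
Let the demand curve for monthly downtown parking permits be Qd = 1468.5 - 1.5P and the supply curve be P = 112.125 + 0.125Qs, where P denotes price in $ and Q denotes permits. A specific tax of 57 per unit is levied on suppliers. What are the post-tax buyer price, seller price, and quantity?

P_b = 297, P_s = 240, Q = 1023

In direct form, Qs = -897 + 8P.
The tax drives a wedge P_b - P_s = 57. Substituting P_s = P_b - 57 into supply: Qs = -1353 + 8P_b.
Set Qd = Qs: 1468.5 - 1.5P_b = -1353 + 8P_b, so 2821.5 = 9.5P_b and P_b = 297.
Then P_s = 297 - 57 = 240 and Q = 1468.5 - 1.5(297) = 1023.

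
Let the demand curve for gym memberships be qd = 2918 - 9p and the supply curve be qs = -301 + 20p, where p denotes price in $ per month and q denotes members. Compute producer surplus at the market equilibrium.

Producer surplus = 92064.025

Set qd = qs: 2918 - 9p = -301 + 20p, so 3219 = 29p and p* = 111.
Plugging p* into demand: q* = 2918 - 9(111) = 1919.
Supply choke price (qs = 0): p = 15.05. Producer surplus = ½ × (111 - 15.05) × 1919 = 92064.025.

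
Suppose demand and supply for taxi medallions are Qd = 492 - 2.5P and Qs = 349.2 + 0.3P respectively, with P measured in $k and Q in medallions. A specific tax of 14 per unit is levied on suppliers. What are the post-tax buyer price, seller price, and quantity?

Suppliers keep P_s = P_b - 14 per unit, so supply in terms of the buyer price is Qs = 345 + 0.3P_b.
Market clearing requires 492 - 2.5P_b = 345 + 0.3P_b; hence 147 = 2.8P_b and P_b = 52.5.
So P_s = 38.5 and the quantity traded is Q = 492 - 2.5(52.5) = 360.75.

P_b = 52.5, P_s = 38.5, Q = 360.75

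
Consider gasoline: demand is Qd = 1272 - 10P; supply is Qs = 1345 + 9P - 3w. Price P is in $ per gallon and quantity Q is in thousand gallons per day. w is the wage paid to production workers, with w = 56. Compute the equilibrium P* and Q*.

With w = 56, supply is Qs = 1177 + 9P.
Set Qd = Qs: 1272 - 10P = 1177 + 9P, so 95 = 19P and P* = 5.
Plugging P* into demand: Q* = 1272 - 10(5) = 1222.

P* = 5, Q* = 1222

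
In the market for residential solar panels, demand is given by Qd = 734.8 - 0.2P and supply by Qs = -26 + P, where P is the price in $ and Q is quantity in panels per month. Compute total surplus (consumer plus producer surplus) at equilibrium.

Total surplus = 1108992

Set Qd = Qs: 734.8 - 0.2P = -26 + P, so 760.8 = 1.2P and P* = 634.
From the demand curve, Q* = 734.8 - 0.2(634) = 608.
Demand choke price = 3674; supply choke price = 26. CS = ½(3674 - 634)(608) = 924160; PS = ½(634 - 26)(608) = 184832. Total surplus = 1108992.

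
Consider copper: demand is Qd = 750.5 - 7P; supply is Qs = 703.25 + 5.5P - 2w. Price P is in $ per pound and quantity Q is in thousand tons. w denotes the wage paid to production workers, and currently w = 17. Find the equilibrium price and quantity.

With w = 17, supply is Qs = 669.25 + 5.5P.
At equilibrium Qd = Qs, so 750.5 - 7P = 669.25 + 5.5P; collecting terms, 81.25 = 12.5P and P* = 6.5.
Substitute back: Q* = 750.5 - 7(6.5) = 705.

P* = 6.5, Q* = 705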